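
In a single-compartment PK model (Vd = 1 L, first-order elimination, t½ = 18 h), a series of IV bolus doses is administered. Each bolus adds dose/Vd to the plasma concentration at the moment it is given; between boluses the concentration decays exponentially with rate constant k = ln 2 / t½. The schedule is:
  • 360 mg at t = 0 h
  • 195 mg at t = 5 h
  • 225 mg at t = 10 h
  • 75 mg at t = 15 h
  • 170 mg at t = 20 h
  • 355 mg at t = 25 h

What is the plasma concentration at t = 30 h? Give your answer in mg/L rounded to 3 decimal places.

k = ln 2 / 18 = 0.03851 per h
Dose 1 (360 mg at t=0 h): 360·exp(−0.03851·30) = 113.393 mg/L
Dose 2 (195 mg at t=5 h): 195·exp(−0.03851·25) = 74.462 mg/L
Dose 3 (225 mg at t=10 h): 225·exp(−0.03851·20) = 104.161 mg/L
Dose 4 (75 mg at t=15 h): 75·exp(−0.03851·15) = 42.092 mg/L
Dose 5 (170 mg at t=20 h): 170·exp(−0.03851·10) = 115.667 mg/L
Dose 6 (355 mg at t=25 h): 355·exp(−0.03851·5) = 292.826 mg/L
C(30) = 113.393 + 74.462 + 104.161 + 42.092 + 115.667 + 292.826 = 742.601 mg/L

742.601 mg/L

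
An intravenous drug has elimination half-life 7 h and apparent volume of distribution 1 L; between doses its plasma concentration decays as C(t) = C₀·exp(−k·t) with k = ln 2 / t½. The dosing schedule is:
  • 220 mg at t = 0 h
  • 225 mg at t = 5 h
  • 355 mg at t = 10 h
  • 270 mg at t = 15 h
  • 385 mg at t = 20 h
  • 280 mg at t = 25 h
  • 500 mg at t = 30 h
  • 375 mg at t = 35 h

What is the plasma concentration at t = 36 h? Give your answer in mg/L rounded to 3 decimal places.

866.311 mg/L

k = ln 2 / 7 = 0.09902 per h
Dose 1 (220 mg at t=0 h): 220·exp(−0.09902·36) = 6.227 mg/L
Dose 2 (225 mg at t=5 h): 225·exp(−0.09902·31) = 10.448 mg/L
Dose 3 (355 mg at t=10 h): 355·exp(−0.09902·26) = 27.047 mg/L
Dose 4 (270 mg at t=15 h): 270·exp(−0.09902·21) = 33.750 mg/L
Dose 5 (385 mg at t=20 h): 385·exp(−0.09902·16) = 78.957 mg/L
Dose 6 (280 mg at t=25 h): 280·exp(−0.09902·11) = 94.213 mg/L
Dose 7 (500 mg at t=30 h): 500·exp(−0.09902·6) = 276.022 mg/L
Dose 8 (375 mg at t=35 h): 375·exp(−0.09902·1) = 339.646 mg/L
C(36) = 6.227 + 10.448 + 27.047 + 33.750 + 78.957 + 94.213 + 276.022 + 339.646 = 866.311 mg/L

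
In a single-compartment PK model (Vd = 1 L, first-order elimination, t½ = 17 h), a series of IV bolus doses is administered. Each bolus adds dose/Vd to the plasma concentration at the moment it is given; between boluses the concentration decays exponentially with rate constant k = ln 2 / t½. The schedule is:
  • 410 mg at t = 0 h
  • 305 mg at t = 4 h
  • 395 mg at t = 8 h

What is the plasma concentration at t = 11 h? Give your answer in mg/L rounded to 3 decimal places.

k = ln 2 / 17 = 0.04077 per h
Dose 1 (410 mg at t=0 h): 410·exp(−0.04077·11) = 261.818 mg/L
Dose 2 (305 mg at t=4 h): 305·exp(−0.04077·7) = 229.270 mg/L
Dose 3 (395 mg at t=8 h): 395·exp(−0.04077·3) = 349.522 mg/L
C(11) = 261.818 + 229.270 + 349.522 = 840.609 mg/L

840.609 mg/L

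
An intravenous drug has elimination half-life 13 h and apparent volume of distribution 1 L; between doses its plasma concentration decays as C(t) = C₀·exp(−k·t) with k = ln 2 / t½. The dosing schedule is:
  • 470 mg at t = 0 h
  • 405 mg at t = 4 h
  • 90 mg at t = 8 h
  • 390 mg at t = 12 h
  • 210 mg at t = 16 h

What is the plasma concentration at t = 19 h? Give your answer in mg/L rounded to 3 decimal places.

k = ln 2 / 13 = 0.05332 per h
Dose 1 (470 mg at t=0 h): 470·exp(−0.05332·19) = 170.660 mg/L
Dose 2 (405 mg at t=4 h): 405·exp(−0.05332·15) = 182.017 mg/L
Dose 3 (90 mg at t=8 h): 90·exp(−0.05332·11) = 50.064 mg/L
Dose 4 (390 mg at t=12 h): 390·exp(−0.05332·7) = 268.517 mg/L
Dose 5 (210 mg at t=16 h): 210·exp(−0.05332·3) = 178.958 mg/L
C(19) = 170.660 + 182.017 + 50.064 + 268.517 + 178.958 = 850.216 mg/L

850.216 mg/L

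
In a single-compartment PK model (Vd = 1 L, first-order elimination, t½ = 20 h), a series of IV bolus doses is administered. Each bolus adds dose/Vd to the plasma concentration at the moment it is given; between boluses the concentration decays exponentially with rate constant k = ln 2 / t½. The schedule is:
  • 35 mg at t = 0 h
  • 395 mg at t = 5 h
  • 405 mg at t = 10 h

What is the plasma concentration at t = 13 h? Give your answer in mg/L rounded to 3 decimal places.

686.665 mg/L

k = ln 2 / 20 = 0.03466 per h
Dose 1 (35 mg at t=0 h): 35·exp(−0.03466·13) = 22.305 mg/L
Dose 2 (395 mg at t=5 h): 395·exp(−0.03466·8) = 299.354 mg/L
Dose 3 (405 mg at t=10 h): 405·exp(−0.03466·3) = 365.006 mg/L
C(13) = 22.305 + 299.354 + 365.006 = 686.665 mg/L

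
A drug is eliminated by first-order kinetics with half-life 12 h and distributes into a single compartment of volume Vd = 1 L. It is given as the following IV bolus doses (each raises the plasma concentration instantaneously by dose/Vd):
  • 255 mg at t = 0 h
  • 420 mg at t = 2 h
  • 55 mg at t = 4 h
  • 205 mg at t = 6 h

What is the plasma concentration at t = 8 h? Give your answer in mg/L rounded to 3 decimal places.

k = ln 2 / 12 = 0.05776 per h
Dose 1 (255 mg at t=0 h): 255·exp(−0.05776·8) = 160.640 mg/L
Dose 2 (420 mg at t=2 h): 420·exp(−0.05776·6) = 296.985 mg/L
Dose 3 (55 mg at t=4 h): 55·exp(−0.05776·4) = 43.654 mg/L
Dose 4 (205 mg at t=6 h): 205·exp(−0.05776·2) = 182.634 mg/L
C(8) = 160.640 + 296.985 + 43.654 + 182.634 = 683.913 mg/L

683.913 mg/L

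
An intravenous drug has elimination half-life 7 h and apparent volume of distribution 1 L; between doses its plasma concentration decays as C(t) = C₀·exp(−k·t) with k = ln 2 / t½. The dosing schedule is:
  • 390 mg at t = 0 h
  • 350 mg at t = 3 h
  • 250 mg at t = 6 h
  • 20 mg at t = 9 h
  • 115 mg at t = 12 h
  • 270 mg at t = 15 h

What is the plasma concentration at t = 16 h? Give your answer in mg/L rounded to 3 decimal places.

k = ln 2 / 7 = 0.09902 per h
Dose 1 (390 mg at t=0 h): 390·exp(−0.09902·16) = 79.983 mg/L
Dose 2 (350 mg at t=3 h): 350·exp(−0.09902·13) = 96.608 mg/L
Dose 3 (250 mg at t=6 h): 250·exp(−0.09902·10) = 92.875 mg/L
Dose 4 (20 mg at t=9 h): 20·exp(−0.09902·7) = 10.000 mg/L
Dose 5 (115 mg at t=12 h): 115·exp(−0.09902·4) = 77.389 mg/L
Dose 6 (270 mg at t=15 h): 270·exp(−0.09902·1) = 244.545 mg/L
C(16) = 79.983 + 96.608 + 92.875 + 10.000 + 77.389 + 244.545 = 601.400 mg/L

601.400 mg/L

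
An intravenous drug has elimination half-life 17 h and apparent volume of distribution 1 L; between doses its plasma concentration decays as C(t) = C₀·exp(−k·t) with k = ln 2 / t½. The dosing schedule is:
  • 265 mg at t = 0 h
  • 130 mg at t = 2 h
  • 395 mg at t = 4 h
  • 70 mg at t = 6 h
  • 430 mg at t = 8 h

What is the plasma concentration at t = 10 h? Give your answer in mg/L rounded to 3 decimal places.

1035.155 mg/L

k = ln 2 / 17 = 0.04077 per h
Dose 1 (265 mg at t=0 h): 265·exp(−0.04077·10) = 176.266 mg/L
Dose 2 (130 mg at t=2 h): 130·exp(−0.04077·8) = 93.817 mg/L
Dose 3 (395 mg at t=4 h): 395·exp(−0.04077·6) = 309.280 mg/L
Dose 4 (70 mg at t=6 h): 70·exp(−0.04077·4) = 59.466 mg/L
Dose 5 (430 mg at t=8 h): 430·exp(−0.04077·2) = 396.327 mg/L
C(10) = 176.266 + 93.817 + 309.280 + 59.466 + 396.327 = 1035.155 mg/L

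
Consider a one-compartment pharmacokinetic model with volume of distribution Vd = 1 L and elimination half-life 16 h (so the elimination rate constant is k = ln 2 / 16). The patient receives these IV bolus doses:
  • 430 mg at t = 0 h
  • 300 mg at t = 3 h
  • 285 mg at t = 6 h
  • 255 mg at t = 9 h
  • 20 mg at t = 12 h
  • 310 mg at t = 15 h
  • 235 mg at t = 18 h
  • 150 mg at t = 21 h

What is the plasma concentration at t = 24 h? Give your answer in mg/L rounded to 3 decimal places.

1071.363 mg/L

k = ln 2 / 16 = 0.04332 per h
Dose 1 (430 mg at t=0 h): 430·exp(−0.04332·24) = 152.028 mg/L
Dose 2 (300 mg at t=3 h): 300·exp(−0.04332·21) = 120.787 mg/L
Dose 3 (285 mg at t=6 h): 285·exp(−0.04332·18) = 130.673 mg/L
Dose 4 (255 mg at t=9 h): 255·exp(−0.04332·15) = 133.145 mg/L
Dose 5 (20 mg at t=12 h): 20·exp(−0.04332·12) = 11.892 mg/L
Dose 6 (310 mg at t=15 h): 310·exp(−0.04332·9) = 209.910 mg/L
Dose 7 (235 mg at t=18 h): 235·exp(−0.04332·6) = 181.210 mg/L
Dose 8 (150 mg at t=21 h): 150·exp(−0.04332·3) = 131.719 mg/L
C(24) = 152.028 + 120.787 + 130.673 + 133.145 + 11.892 + 209.910 + 181.210 + 131.719 = 1071.363 mg/L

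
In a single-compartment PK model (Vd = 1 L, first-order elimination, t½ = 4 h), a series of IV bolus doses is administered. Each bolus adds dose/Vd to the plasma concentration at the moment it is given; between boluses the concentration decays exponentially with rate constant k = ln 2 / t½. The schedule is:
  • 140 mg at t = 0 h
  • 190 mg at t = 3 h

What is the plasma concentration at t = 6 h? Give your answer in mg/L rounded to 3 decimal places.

162.472 mg/L

k = ln 2 / 4 = 0.17329 per h
Dose 1 (140 mg at t=0 h): 140·exp(−0.17329·6) = 49.497 mg/L
Dose 2 (190 mg at t=3 h): 190·exp(−0.17329·3) = 112.975 mg/L
C(6) = 49.497 + 112.975 = 162.472 mg/L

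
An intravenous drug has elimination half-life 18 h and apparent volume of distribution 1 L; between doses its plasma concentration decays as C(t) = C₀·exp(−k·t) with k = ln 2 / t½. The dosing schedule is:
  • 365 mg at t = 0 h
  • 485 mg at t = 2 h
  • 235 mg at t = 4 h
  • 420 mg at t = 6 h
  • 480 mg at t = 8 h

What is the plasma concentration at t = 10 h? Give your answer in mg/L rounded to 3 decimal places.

k = ln 2 / 18 = 0.03851 per h
Dose 1 (365 mg at t=0 h): 365·exp(−0.03851·10) = 248.344 mg/L
Dose 2 (485 mg at t=2 h): 485·exp(−0.03851·8) = 356.411 mg/L
Dose 3 (235 mg at t=4 h): 235·exp(−0.03851·6) = 186.520 mg/L
Dose 4 (420 mg at t=6 h): 420·exp(−0.03851·4) = 360.042 mg/L
Dose 5 (480 mg at t=8 h): 480·exp(−0.03851·2) = 444.420 mg/L
C(10) = 248.344 + 356.411 + 186.520 + 360.042 + 444.420 = 1595.737 mg/L

1595.737 mg/L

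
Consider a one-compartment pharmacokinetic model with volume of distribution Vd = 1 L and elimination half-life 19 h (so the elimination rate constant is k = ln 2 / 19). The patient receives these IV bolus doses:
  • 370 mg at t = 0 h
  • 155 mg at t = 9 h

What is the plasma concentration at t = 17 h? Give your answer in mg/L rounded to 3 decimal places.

314.769 mg/L

k = ln 2 / 19 = 0.03648 per h
Dose 1 (370 mg at t=0 h): 370·exp(−0.03648·17) = 199.003 mg/L
Dose 2 (155 mg at t=9 h): 155·exp(−0.03648·8) = 115.766 mg/L
C(17) = 199.003 + 115.766 = 314.769 mg/L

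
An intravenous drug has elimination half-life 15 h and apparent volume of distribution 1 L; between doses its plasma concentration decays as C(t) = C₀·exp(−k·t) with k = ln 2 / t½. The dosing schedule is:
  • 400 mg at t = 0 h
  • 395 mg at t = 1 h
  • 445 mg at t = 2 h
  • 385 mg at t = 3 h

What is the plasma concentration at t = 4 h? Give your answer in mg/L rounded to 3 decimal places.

1449.693 mg/L

k = ln 2 / 15 = 0.04621 per h
Dose 1 (400 mg at t=0 h): 400·exp(−0.04621·4) = 332.495 mg/L
Dose 2 (395 mg at t=1 h): 395·exp(−0.04621·3) = 343.867 mg/L
Dose 3 (445 mg at t=2 h): 445·exp(−0.04621·2) = 405.717 mg/L
Dose 4 (385 mg at t=3 h): 385·exp(−0.04621·1) = 367.614 mg/L
C(4) = 332.495 + 343.867 + 405.717 + 367.614 = 1449.693 mg/L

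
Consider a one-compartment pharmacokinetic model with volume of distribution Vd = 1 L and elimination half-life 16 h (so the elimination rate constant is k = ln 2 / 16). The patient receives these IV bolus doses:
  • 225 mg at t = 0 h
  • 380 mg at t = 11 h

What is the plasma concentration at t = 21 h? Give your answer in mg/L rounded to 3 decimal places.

336.990 mg/L

k = ln 2 / 16 = 0.04332 per h
Dose 1 (225 mg at t=0 h): 225·exp(−0.04332·21) = 90.590 mg/L
Dose 2 (380 mg at t=11 h): 380·exp(−0.04332·10) = 246.400 mg/L
C(21) = 90.590 + 246.400 = 336.990 mg/L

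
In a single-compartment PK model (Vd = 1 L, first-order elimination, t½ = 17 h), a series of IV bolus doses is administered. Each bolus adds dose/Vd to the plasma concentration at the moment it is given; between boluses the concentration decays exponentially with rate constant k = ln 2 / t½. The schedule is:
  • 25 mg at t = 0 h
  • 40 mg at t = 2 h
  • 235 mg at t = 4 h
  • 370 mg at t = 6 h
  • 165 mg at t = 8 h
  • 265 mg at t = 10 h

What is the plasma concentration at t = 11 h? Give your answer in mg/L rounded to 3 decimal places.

k = ln 2 / 17 = 0.04077 per h
Dose 1 (25 mg at t=0 h): 25·exp(−0.04077·11) = 15.965 mg/L
Dose 2 (40 mg at t=2 h): 40·exp(−0.04077·9) = 27.713 mg/L
Dose 3 (235 mg at t=4 h): 235·exp(−0.04077·7) = 176.650 mg/L
Dose 4 (370 mg at t=6 h): 370·exp(−0.04077·5) = 301.761 mg/L
Dose 5 (165 mg at t=8 h): 165·exp(−0.04077·3) = 146.003 mg/L
Dose 6 (265 mg at t=10 h): 265·exp(−0.04077·1) = 254.412 mg/L
C(11) = 15.965 + 27.713 + 176.650 + 301.761 + 146.003 + 254.412 = 922.505 mg/L

922.505 mg/L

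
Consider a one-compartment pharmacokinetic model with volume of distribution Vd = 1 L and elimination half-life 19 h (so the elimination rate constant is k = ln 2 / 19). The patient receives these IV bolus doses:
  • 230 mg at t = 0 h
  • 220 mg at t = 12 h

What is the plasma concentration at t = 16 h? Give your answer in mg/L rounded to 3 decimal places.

318.429 mg/L

k = ln 2 / 19 = 0.03648 per h
Dose 1 (230 mg at t=0 h): 230·exp(−0.03648·16) = 128.301 mg/L
Dose 2 (220 mg at t=12 h): 220·exp(−0.03648·4) = 190.129 mg/L
C(16) = 128.301 + 190.129 = 318.429 mg/L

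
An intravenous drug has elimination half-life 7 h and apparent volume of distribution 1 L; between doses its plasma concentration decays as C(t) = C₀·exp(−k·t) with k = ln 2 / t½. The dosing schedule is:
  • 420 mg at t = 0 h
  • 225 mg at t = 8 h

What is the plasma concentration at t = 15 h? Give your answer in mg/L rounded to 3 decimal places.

207.601 mg/L

k = ln 2 / 7 = 0.09902 per h
Dose 1 (420 mg at t=0 h): 420·exp(−0.09902·15) = 95.101 mg/L
Dose 2 (225 mg at t=8 h): 225·exp(−0.09902·7) = 112.500 mg/L
C(15) = 95.101 + 112.500 = 207.601 mg/L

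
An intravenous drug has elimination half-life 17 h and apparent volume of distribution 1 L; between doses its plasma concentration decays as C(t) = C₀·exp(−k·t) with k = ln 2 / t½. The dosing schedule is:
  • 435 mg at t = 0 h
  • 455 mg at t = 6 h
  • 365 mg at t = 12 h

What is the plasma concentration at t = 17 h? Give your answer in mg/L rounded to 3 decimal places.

805.738 mg/L

k = ln 2 / 17 = 0.04077 per h
Dose 1 (435 mg at t=0 h): 435·exp(−0.04077·17) = 217.500 mg/L
Dose 2 (455 mg at t=6 h): 455·exp(−0.04077·11) = 290.554 mg/L
Dose 3 (365 mg at t=12 h): 365·exp(−0.04077·5) = 297.683 mg/L
C(17) = 217.500 + 290.554 + 297.683 = 805.738 mg/L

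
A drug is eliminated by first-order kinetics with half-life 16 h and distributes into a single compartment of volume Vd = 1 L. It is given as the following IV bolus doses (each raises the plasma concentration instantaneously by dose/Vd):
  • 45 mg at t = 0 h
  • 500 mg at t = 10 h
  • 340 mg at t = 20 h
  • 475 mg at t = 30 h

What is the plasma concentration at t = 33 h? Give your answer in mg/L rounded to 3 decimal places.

806.080 mg/L

k = ln 2 / 16 = 0.04332 per h
Dose 1 (45 mg at t=0 h): 45·exp(−0.04332·33) = 10.773 mg/L
Dose 2 (500 mg at t=10 h): 500·exp(−0.04332·23) = 184.603 mg/L
Dose 3 (340 mg at t=20 h): 340·exp(−0.04332·13) = 193.594 mg/L
Dose 4 (475 mg at t=30 h): 475·exp(−0.04332·3) = 417.110 mg/L
C(33) = 10.773 + 184.603 + 193.594 + 417.110 = 806.080 mg/L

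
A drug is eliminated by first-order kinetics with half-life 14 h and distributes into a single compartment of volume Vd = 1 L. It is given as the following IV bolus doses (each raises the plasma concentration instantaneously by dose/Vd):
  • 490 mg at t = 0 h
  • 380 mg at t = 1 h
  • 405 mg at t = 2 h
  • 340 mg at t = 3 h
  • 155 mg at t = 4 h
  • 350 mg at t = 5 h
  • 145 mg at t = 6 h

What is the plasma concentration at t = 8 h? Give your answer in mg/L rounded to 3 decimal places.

k = ln 2 / 14 = 0.04951 per h
Dose 1 (490 mg at t=0 h): 490·exp(−0.04951·8) = 329.746 mg/L
Dose 2 (380 mg at t=1 h): 380·exp(−0.04951·7) = 268.701 mg/L
Dose 3 (405 mg at t=2 h): 405·exp(−0.04951·6) = 300.914 mg/L
Dose 4 (340 mg at t=3 h): 340·exp(−0.04951·5) = 265.441 mg/L
Dose 5 (155 mg at t=4 h): 155·exp(−0.04951·4) = 127.152 mg/L
Dose 6 (350 mg at t=5 h): 350·exp(−0.04951·3) = 301.690 mg/L
Dose 7 (145 mg at t=6 h): 145·exp(−0.04951·2) = 131.330 mg/L
C(8) = 329.746 + 268.701 + 300.914 + 265.441 + 127.152 + 301.690 + 131.330 = 1724.973 mg/L

1724.973 mg/L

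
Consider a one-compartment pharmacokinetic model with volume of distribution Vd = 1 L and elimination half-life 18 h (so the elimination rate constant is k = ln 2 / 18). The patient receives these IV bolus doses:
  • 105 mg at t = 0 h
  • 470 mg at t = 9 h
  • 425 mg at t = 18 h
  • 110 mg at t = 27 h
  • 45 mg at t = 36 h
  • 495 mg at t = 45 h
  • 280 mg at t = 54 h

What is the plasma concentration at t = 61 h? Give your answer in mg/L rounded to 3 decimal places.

k = ln 2 / 18 = 0.03851 per h
Dose 1 (105 mg at t=0 h): 105·exp(−0.03851·61) = 10.024 mg/L
Dose 2 (470 mg at t=9 h): 470·exp(−0.03851·52) = 63.454 mg/L
Dose 3 (425 mg at t=18 h): 425·exp(−0.03851·43) = 81.145 mg/L
Dose 4 (110 mg at t=27 h): 110·exp(−0.03851·34) = 29.702 mg/L
Dose 5 (45 mg at t=36 h): 45·exp(−0.03851·25) = 17.184 mg/L
Dose 6 (495 mg at t=45 h): 495·exp(−0.03851·16) = 267.315 mg/L
Dose 7 (280 mg at t=54 h): 280·exp(−0.03851·7) = 213.841 mg/L
C(61) = 10.024 + 63.454 + 81.145 + 29.702 + 17.184 + 267.315 + 213.841 = 682.663 mg/L

682.663 mg/L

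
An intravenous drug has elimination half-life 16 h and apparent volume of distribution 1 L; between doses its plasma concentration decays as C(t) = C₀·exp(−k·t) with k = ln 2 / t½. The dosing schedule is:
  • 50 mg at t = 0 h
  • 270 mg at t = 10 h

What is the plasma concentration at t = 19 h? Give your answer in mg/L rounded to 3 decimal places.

204.778 mg/L

k = ln 2 / 16 = 0.04332 per h
Dose 1 (50 mg at t=0 h): 50·exp(−0.04332·19) = 21.953 mg/L
Dose 2 (270 mg at t=10 h): 270·exp(−0.04332·9) = 182.824 mg/L
C(19) = 21.953 + 182.824 = 204.778 mg/L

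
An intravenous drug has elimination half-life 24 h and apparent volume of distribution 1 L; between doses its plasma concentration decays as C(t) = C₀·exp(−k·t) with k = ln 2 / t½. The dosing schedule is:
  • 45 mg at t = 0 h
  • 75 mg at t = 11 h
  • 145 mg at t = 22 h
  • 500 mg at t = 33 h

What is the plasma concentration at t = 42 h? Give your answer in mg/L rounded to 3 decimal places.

k = ln 2 / 24 = 0.02888 per h
Dose 1 (45 mg at t=0 h): 45·exp(−0.02888·42) = 13.379 mg/L
Dose 2 (75 mg at t=11 h): 75·exp(−0.02888·31) = 30.636 mg/L
Dose 3 (145 mg at t=22 h): 145·exp(−0.02888·20) = 81.378 mg/L
Dose 4 (500 mg at t=33 h): 500·exp(−0.02888·9) = 385.553 mg/L
C(42) = 13.379 + 30.636 + 81.378 + 385.553 = 510.946 mg/L

510.946 mg/L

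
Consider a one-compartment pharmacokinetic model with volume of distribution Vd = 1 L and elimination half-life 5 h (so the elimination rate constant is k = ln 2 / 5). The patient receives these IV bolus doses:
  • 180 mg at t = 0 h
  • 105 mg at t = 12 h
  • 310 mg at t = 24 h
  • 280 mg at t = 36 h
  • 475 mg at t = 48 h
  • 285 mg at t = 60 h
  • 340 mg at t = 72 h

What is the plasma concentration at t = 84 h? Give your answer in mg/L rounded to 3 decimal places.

78.322 mg/L

k = ln 2 / 5 = 0.13863 per h
Dose 1 (180 mg at t=0 h): 180·exp(−0.13863·84) = 0.002 mg/L
Dose 2 (105 mg at t=12 h): 105·exp(−0.13863·72) = 0.005 mg/L
Dose 3 (310 mg at t=24 h): 310·exp(−0.13863·60) = 0.076 mg/L
Dose 4 (280 mg at t=36 h): 280·exp(−0.13863·48) = 0.361 mg/L
Dose 5 (475 mg at t=48 h): 475·exp(−0.13863·36) = 3.231 mg/L
Dose 6 (285 mg at t=60 h): 285·exp(−0.13863·24) = 10.231 mg/L
Dose 7 (340 mg at t=72 h): 340·exp(−0.13863·12) = 64.418 mg/L
C(84) = 0.002 + 0.005 + 0.076 + 0.361 + 3.231 + 10.231 + 64.418 = 78.322 mg/L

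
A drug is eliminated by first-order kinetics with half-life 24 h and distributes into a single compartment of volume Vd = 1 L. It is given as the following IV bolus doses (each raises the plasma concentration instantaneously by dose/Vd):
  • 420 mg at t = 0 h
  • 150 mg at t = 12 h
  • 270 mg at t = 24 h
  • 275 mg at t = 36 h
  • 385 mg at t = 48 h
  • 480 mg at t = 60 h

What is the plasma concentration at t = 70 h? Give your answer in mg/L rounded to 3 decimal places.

k = ln 2 / 24 = 0.02888 per h
Dose 1 (420 mg at t=0 h): 420·exp(−0.02888·70) = 55.622 mg/L
Dose 2 (150 mg at t=12 h): 150·exp(−0.02888·58) = 28.093 mg/L
Dose 3 (270 mg at t=24 h): 270·exp(−0.02888·46) = 71.514 mg/L
Dose 4 (275 mg at t=36 h): 275·exp(−0.02888·34) = 103.009 mg/L
Dose 5 (385 mg at t=48 h): 385·exp(−0.02888·22) = 203.947 mg/L
Dose 6 (480 mg at t=60 h): 480·exp(−0.02888·10) = 359.594 mg/L
C(70) = 55.622 + 28.093 + 71.514 + 103.009 + 203.947 + 359.594 = 821.778 mg/L

821.778 mg/L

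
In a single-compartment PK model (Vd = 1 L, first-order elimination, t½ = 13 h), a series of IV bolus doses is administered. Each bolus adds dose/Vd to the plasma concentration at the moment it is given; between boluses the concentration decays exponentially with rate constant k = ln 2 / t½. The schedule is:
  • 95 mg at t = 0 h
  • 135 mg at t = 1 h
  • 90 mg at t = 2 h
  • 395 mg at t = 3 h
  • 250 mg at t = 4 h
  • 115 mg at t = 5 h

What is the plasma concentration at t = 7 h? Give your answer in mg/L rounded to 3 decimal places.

867.932 mg/L

k = ln 2 / 13 = 0.05332 per h
Dose 1 (95 mg at t=0 h): 95·exp(−0.05332·7) = 65.408 mg/L
Dose 2 (135 mg at t=1 h): 135·exp(−0.05332·6) = 98.039 mg/L
Dose 3 (90 mg at t=2 h): 90·exp(−0.05332·5) = 68.938 mg/L
Dose 4 (395 mg at t=3 h): 395·exp(−0.05332·4) = 319.134 mg/L
Dose 5 (250 mg at t=4 h): 250·exp(−0.05332·3) = 213.045 mg/L
Dose 6 (115 mg at t=5 h): 115·exp(−0.05332·2) = 103.368 mg/L
C(7) = 65.408 + 98.039 + 68.938 + 319.134 + 213.045 + 103.368 = 867.932 mg/L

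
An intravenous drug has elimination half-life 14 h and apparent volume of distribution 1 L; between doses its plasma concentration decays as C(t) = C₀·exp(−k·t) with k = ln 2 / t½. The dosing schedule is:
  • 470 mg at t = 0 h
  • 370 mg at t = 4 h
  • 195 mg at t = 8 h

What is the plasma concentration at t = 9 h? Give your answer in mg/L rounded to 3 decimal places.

775.451 mg/L

k = ln 2 / 14 = 0.04951 per h
Dose 1 (470 mg at t=0 h): 470·exp(−0.04951·9) = 301.008 mg/L
Dose 2 (370 mg at t=4 h): 370·exp(−0.04951·5) = 288.862 mg/L
Dose 3 (195 mg at t=8 h): 195·exp(−0.04951·1) = 185.581 mg/L
C(9) = 301.008 + 288.862 + 185.581 = 775.451 mg/L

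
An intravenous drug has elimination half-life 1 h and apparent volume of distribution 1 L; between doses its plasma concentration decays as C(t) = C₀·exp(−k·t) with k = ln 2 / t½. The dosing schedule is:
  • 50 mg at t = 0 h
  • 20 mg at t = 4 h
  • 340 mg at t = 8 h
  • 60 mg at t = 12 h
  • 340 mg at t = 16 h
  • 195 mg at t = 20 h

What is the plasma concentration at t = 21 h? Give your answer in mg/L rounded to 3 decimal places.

108.284 mg/L

k = ln 2 / 1 = 0.69315 per h
Dose 1 (50 mg at t=0 h): 50·exp(−0.69315·21) = 0.000 mg/L
Dose 2 (20 mg at t=4 h): 20·exp(−0.69315·17) = 0.000 mg/L
Dose 3 (340 mg at t=8 h): 340·exp(−0.69315·13) = 0.042 mg/L
Dose 4 (60 mg at t=12 h): 60·exp(−0.69315·9) = 0.117 mg/L
Dose 5 (340 mg at t=16 h): 340·exp(−0.69315·5) = 10.625 mg/L
Dose 6 (195 mg at t=20 h): 195·exp(−0.69315·1) = 97.500 mg/L
C(21) = 0.000 + 0.000 + 0.042 + 0.117 + 10.625 + 97.500 = 108.284 mg/L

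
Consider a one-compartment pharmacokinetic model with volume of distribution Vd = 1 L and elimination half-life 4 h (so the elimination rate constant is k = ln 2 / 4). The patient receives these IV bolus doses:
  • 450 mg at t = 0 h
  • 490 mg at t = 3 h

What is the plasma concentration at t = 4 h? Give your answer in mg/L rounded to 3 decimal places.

637.039 mg/L

k = ln 2 / 4 = 0.17329 per h
Dose 1 (450 mg at t=0 h): 450·exp(−0.17329·4) = 225.000 mg/L
Dose 2 (490 mg at t=3 h): 490·exp(−0.17329·1) = 412.039 mg/L
C(4) = 225.000 + 412.039 = 637.039 mg/L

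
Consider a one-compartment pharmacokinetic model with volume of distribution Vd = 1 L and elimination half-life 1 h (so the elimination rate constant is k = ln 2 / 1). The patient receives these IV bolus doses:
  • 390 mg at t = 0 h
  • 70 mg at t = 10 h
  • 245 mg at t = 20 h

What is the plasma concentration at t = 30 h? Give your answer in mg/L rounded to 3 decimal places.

0.239 mg/L

k = ln 2 / 1 = 0.69315 per h
Dose 1 (390 mg at t=0 h): 390·exp(−0.69315·30) = 0.000 mg/L
Dose 2 (70 mg at t=10 h): 70·exp(−0.69315·20) = 0.000 mg/L
Dose 3 (245 mg at t=20 h): 245·exp(−0.69315·10) = 0.239 mg/L
C(30) = 0.000 + 0.000 + 0.239 = 0.239 mg/L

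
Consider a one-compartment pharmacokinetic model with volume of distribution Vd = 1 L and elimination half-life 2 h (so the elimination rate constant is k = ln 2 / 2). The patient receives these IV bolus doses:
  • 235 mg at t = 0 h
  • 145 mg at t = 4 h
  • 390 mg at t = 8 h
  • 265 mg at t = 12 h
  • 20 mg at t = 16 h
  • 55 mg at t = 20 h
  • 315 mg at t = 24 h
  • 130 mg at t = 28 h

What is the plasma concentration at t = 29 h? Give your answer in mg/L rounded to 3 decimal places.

151.297 mg/L

k = ln 2 / 2 = 0.34657 per h
Dose 1 (235 mg at t=0 h): 235·exp(−0.34657·29) = 0.010 mg/L
Dose 2 (145 mg at t=4 h): 145·exp(−0.34657·25) = 0.025 mg/L
Dose 3 (390 mg at t=8 h): 390·exp(−0.34657·21) = 0.269 mg/L
Dose 4 (265 mg at t=12 h): 265·exp(−0.34657·17) = 0.732 mg/L
Dose 5 (20 mg at t=16 h): 20·exp(−0.34657·13) = 0.221 mg/L
Dose 6 (55 mg at t=20 h): 55·exp(−0.34657·9) = 2.431 mg/L
Dose 7 (315 mg at t=24 h): 315·exp(−0.34657·5) = 55.685 mg/L
Dose 8 (130 mg at t=28 h): 130·exp(−0.34657·1) = 91.924 mg/L
C(29) = 0.010 + 0.025 + 0.269 + 0.732 + 0.221 + 2.431 + 55.685 + 91.924 = 151.297 mg/L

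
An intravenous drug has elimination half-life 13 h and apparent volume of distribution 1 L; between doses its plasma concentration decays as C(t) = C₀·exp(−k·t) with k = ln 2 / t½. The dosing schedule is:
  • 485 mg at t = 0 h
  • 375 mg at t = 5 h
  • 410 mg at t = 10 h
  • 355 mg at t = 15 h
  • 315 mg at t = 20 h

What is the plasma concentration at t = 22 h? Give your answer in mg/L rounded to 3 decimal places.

1045.346 mg/L

k = ln 2 / 13 = 0.05332 per h
Dose 1 (485 mg at t=0 h): 485·exp(−0.05332·22) = 150.074 mg/L
Dose 2 (375 mg at t=5 h): 375·exp(−0.05332·17) = 151.487 mg/L
Dose 3 (410 mg at t=10 h): 410·exp(−0.05332·12) = 216.227 mg/L
Dose 4 (355 mg at t=15 h): 355·exp(−0.05332·7) = 244.419 mg/L
Dose 5 (315 mg at t=20 h): 315·exp(−0.05332·2) = 283.138 mg/L
C(22) = 150.074 + 151.487 + 216.227 + 244.419 + 283.138 = 1045.346 mg/L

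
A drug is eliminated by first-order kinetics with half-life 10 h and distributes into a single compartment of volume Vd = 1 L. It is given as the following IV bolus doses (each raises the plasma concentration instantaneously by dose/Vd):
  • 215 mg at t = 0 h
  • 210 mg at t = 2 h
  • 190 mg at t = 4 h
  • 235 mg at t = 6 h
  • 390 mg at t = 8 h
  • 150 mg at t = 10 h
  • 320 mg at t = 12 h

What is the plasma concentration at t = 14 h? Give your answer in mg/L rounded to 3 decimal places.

1052.409 mg/L

k = ln 2 / 10 = 0.06931 per h
Dose 1 (215 mg at t=0 h): 215·exp(−0.06931·14) = 81.470 mg/L
Dose 2 (210 mg at t=2 h): 210·exp(−0.06931·12) = 91.408 mg/L
Dose 3 (190 mg at t=4 h): 190·exp(−0.06931·10) = 95.000 mg/L
Dose 4 (235 mg at t=6 h): 235·exp(−0.06931·8) = 134.972 mg/L
Dose 5 (390 mg at t=8 h): 390·exp(−0.06931·6) = 257.304 mg/L
Dose 6 (150 mg at t=10 h): 150·exp(−0.06931·4) = 113.679 mg/L
Dose 7 (320 mg at t=12 h): 320·exp(−0.06931·2) = 278.576 mg/L
C(14) = 81.470 + 91.408 + 95.000 + 134.972 + 257.304 + 113.679 + 278.576 = 1052.409 mg/L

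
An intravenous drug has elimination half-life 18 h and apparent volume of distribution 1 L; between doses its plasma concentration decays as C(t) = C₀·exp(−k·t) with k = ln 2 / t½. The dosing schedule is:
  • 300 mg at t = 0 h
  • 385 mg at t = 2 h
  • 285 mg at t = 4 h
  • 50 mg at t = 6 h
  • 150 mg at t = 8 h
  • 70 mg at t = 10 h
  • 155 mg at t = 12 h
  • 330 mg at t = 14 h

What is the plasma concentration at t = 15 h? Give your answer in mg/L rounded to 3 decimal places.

1251.606 mg/L

k = ln 2 / 18 = 0.03851 per h
Dose 1 (300 mg at t=0 h): 300·exp(−0.03851·15) = 168.369 mg/L
Dose 2 (385 mg at t=2 h): 385·exp(−0.03851·13) = 233.373 mg/L
Dose 3 (285 mg at t=4 h): 285·exp(−0.03851·11) = 186.587 mg/L
Dose 4 (50 mg at t=6 h): 50·exp(−0.03851·9) = 35.355 mg/L
Dose 5 (150 mg at t=8 h): 150·exp(−0.03851·7) = 114.558 mg/L
Dose 6 (70 mg at t=10 h): 70·exp(−0.03851·5) = 57.740 mg/L
Dose 7 (155 mg at t=12 h): 155·exp(−0.03851·3) = 138.089 mg/L
Dose 8 (330 mg at t=14 h): 330·exp(−0.03851·1) = 317.534 mg/L
C(15) = 168.369 + 233.373 + 186.587 + 35.355 + 114.558 + 57.740 + 138.089 + 317.534 = 1251.606 mg/L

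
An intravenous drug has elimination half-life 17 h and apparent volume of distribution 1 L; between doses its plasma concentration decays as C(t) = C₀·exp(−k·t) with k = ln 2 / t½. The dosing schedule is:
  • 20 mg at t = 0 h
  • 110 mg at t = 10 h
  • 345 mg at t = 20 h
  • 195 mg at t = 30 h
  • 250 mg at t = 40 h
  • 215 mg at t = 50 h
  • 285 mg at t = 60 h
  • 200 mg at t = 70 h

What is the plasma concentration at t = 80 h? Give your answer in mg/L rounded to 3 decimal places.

k = ln 2 / 17 = 0.04077 per h
Dose 1 (20 mg at t=0 h): 20·exp(−0.04077·80) = 0.766 mg/L
Dose 2 (110 mg at t=10 h): 110·exp(−0.04077·70) = 6.337 mg/L
Dose 3 (345 mg at t=20 h): 345·exp(−0.04077·60) = 29.879 mg/L
Dose 4 (195 mg at t=30 h): 195·exp(−0.04077·50) = 25.389 mg/L
Dose 5 (250 mg at t=40 h): 250·exp(−0.04077·40) = 48.937 mg/L
Dose 6 (215 mg at t=50 h): 215·exp(−0.04077·30) = 63.272 mg/L
Dose 7 (285 mg at t=60 h): 285·exp(−0.04077·20) = 126.093 mg/L
Dose 8 (200 mg at t=70 h): 200·exp(−0.04077·10) = 133.031 mg/L
C(80) = 0.766 + 6.337 + 29.879 + 25.389 + 48.937 + 63.272 + 126.093 + 133.031 = 433.704 mg/L

433.704 mg/L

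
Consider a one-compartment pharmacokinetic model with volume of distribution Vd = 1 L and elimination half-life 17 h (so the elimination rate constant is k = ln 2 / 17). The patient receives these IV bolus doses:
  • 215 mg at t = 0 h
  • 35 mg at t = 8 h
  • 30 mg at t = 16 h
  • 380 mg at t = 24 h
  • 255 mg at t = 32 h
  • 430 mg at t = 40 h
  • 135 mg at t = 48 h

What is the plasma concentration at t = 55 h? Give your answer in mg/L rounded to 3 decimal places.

576.036 mg/L

k = ln 2 / 17 = 0.04077 per h
Dose 1 (215 mg at t=0 h): 215·exp(−0.04077·55) = 22.831 mg/L
Dose 2 (35 mg at t=8 h): 35·exp(−0.04077·47) = 5.150 mg/L
Dose 3 (30 mg at t=16 h): 30·exp(−0.04077·39) = 6.117 mg/L
Dose 4 (380 mg at t=24 h): 380·exp(−0.04077·31) = 107.361 mg/L
Dose 5 (255 mg at t=32 h): 255·exp(−0.04077·23) = 99.831 mg/L
Dose 6 (430 mg at t=40 h): 430·exp(−0.04077·15) = 233.267 mg/L
Dose 7 (135 mg at t=48 h): 135·exp(−0.04077·7) = 101.480 mg/L
C(55) = 22.831 + 5.150 + 6.117 + 107.361 + 99.831 + 233.267 + 101.480 = 576.036 mg/L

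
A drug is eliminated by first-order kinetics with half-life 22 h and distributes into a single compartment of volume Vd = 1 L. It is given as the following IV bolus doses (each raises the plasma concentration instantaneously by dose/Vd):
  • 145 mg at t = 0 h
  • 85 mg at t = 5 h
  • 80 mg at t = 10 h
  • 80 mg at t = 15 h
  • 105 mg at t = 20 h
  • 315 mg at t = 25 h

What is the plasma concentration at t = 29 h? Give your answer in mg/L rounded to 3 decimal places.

k = ln 2 / 22 = 0.03151 per h
Dose 1 (145 mg at t=0 h): 145·exp(−0.03151·29) = 58.151 mg/L
Dose 2 (85 mg at t=5 h): 85·exp(−0.03151·24) = 39.905 mg/L
Dose 3 (80 mg at t=10 h): 80·exp(−0.03151·19) = 43.965 mg/L
Dose 4 (80 mg at t=15 h): 80·exp(−0.03151·14) = 51.467 mg/L
Dose 5 (105 mg at t=20 h): 105·exp(−0.03151·9) = 79.075 mg/L
Dose 6 (315 mg at t=25 h): 315·exp(−0.03151·4) = 277.701 mg/L
C(29) = 58.151 + 39.905 + 43.965 + 51.467 + 79.075 + 277.701 = 550.264 mg/L

550.264 mg/L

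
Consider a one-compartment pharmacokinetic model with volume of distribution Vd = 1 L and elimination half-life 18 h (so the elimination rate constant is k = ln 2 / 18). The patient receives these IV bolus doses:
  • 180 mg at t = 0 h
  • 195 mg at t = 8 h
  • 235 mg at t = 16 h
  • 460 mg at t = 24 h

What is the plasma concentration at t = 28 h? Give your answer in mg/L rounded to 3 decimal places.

k = ln 2 / 18 = 0.03851 per h
Dose 1 (180 mg at t=0 h): 180·exp(−0.03851·28) = 61.236 mg/L
Dose 2 (195 mg at t=8 h): 195·exp(−0.03851·20) = 90.273 mg/L
Dose 3 (235 mg at t=16 h): 235·exp(−0.03851·12) = 148.041 mg/L
Dose 4 (460 mg at t=24 h): 460·exp(−0.03851·4) = 394.332 mg/L
C(28) = 61.236 + 90.273 + 148.041 + 394.332 = 693.881 mg/L

693.881 mg/L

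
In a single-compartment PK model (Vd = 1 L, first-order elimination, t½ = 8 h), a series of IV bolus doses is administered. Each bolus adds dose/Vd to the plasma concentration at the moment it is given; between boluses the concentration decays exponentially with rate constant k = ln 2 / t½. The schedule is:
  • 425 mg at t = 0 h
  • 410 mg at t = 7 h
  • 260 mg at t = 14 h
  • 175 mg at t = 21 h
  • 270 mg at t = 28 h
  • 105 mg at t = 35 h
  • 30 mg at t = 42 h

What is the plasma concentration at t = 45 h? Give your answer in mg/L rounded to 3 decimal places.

k = ln 2 / 8 = 0.08664 per h
Dose 1 (425 mg at t=0 h): 425·exp(−0.08664·45) = 8.612 mg/L
Dose 2 (410 mg at t=7 h): 410·exp(−0.08664·38) = 15.237 mg/L
Dose 3 (260 mg at t=14 h): 260·exp(−0.08664·31) = 17.721 mg/L
Dose 4 (175 mg at t=21 h): 175·exp(−0.08664·24) = 21.875 mg/L
Dose 5 (270 mg at t=28 h): 270·exp(−0.08664·17) = 61.898 mg/L
Dose 6 (105 mg at t=35 h): 105·exp(−0.08664·10) = 44.147 mg/L
Dose 7 (30 mg at t=42 h): 30·exp(−0.08664·3) = 23.133 mg/L
C(45) = 8.612 + 15.237 + 17.721 + 21.875 + 61.898 + 44.147 + 23.133 = 192.622 mg/L

192.622 mg/L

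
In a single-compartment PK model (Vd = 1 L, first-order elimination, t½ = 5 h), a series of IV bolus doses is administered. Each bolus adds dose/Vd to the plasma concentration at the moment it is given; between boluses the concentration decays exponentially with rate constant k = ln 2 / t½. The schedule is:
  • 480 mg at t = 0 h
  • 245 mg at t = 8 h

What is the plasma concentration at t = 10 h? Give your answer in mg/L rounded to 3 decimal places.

k = ln 2 / 5 = 0.13863 per h
Dose 1 (480 mg at t=0 h): 480·exp(−0.13863·10) = 120.000 mg/L
Dose 2 (245 mg at t=8 h): 245·exp(−0.13863·2) = 185.675 mg/L
C(10) = 120.000 + 185.675 = 305.675 mg/L

305.675 mg/L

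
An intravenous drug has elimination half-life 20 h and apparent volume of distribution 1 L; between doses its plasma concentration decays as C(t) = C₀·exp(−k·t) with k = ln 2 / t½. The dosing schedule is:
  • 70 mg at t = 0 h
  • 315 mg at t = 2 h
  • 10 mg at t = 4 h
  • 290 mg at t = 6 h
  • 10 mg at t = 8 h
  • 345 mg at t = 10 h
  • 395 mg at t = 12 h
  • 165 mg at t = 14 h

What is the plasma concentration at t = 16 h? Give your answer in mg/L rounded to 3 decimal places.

k = ln 2 / 20 = 0.03466 per h
Dose 1 (70 mg at t=0 h): 70·exp(−0.03466·16) = 40.204 mg/L
Dose 2 (315 mg at t=2 h): 315·exp(−0.03466·14) = 193.905 mg/L
Dose 3 (10 mg at t=4 h): 10·exp(−0.03466·12) = 6.598 mg/L
Dose 4 (290 mg at t=6 h): 290·exp(−0.03466·10) = 205.061 mg/L
Dose 5 (10 mg at t=8 h): 10·exp(−0.03466·8) = 7.579 mg/L
Dose 6 (345 mg at t=10 h): 345·exp(−0.03466·6) = 280.227 mg/L
Dose 7 (395 mg at t=12 h): 395·exp(−0.03466·4) = 343.867 mg/L
Dose 8 (165 mg at t=14 h): 165·exp(−0.03466·2) = 153.950 mg/L
C(16) = 40.204 + 193.905 + 6.598 + 205.061 + 7.579 + 280.227 + 343.867 + 153.950 = 1231.392 mg/L

1231.392 mg/L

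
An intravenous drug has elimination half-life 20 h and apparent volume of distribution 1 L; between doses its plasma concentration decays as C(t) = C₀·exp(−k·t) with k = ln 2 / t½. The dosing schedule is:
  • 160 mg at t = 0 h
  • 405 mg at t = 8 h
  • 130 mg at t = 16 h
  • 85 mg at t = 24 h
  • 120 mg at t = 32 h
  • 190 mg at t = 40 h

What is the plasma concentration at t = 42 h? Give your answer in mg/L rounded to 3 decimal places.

k = ln 2 / 20 = 0.03466 per h
Dose 1 (160 mg at t=0 h): 160·exp(−0.03466·42) = 37.321 mg/L
Dose 2 (405 mg at t=8 h): 405·exp(−0.03466·34) = 124.653 mg/L
Dose 3 (130 mg at t=16 h): 130·exp(−0.03466·26) = 52.796 mg/L
Dose 4 (85 mg at t=24 h): 85·exp(−0.03466·18) = 45.550 mg/L
Dose 5 (120 mg at t=32 h): 120·exp(−0.03466·10) = 84.853 mg/L
Dose 6 (190 mg at t=40 h): 190·exp(−0.03466·2) = 177.276 mg/L
C(42) = 37.321 + 124.653 + 52.796 + 45.550 + 84.853 + 177.276 = 522.451 mg/L

522.451 mg/L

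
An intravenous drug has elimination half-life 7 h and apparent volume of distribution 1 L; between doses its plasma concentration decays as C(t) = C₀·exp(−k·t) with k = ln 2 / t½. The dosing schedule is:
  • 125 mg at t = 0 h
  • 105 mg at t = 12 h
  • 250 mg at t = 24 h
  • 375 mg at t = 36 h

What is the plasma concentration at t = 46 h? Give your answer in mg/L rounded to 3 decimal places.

172.553 mg/L

k = ln 2 / 7 = 0.09902 per h
Dose 1 (125 mg at t=0 h): 125·exp(−0.09902·46) = 1.314 mg/L
Dose 2 (105 mg at t=12 h): 105·exp(−0.09902·34) = 3.623 mg/L
Dose 3 (250 mg at t=24 h): 250·exp(−0.09902·22) = 28.304 mg/L
Dose 4 (375 mg at t=36 h): 375·exp(−0.09902·10) = 139.312 mg/L
C(46) = 1.314 + 3.623 + 28.304 + 139.312 = 172.553 mg/L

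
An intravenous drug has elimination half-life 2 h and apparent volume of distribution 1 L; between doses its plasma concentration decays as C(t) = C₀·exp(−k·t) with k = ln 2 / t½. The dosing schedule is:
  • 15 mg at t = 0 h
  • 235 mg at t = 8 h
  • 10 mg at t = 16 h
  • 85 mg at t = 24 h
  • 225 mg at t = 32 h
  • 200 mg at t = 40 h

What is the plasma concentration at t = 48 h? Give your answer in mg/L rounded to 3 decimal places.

k = ln 2 / 2 = 0.34657 per h
Dose 1 (15 mg at t=0 h): 15·exp(−0.34657·48) = 0.000 mg/L
Dose 2 (235 mg at t=8 h): 235·exp(−0.34657·40) = 0.000 mg/L
Dose 3 (10 mg at t=16 h): 10·exp(−0.34657·32) = 0.000 mg/L
Dose 4 (85 mg at t=24 h): 85·exp(−0.34657·24) = 0.021 mg/L
Dose 5 (225 mg at t=32 h): 225·exp(−0.34657·16) = 0.879 mg/L
Dose 6 (200 mg at t=40 h): 200·exp(−0.34657·8) = 12.500 mg/L
C(48) = 0.000 + 0.000 + 0.000 + 0.021 + 0.879 + 12.500 = 13.400 mg/L

13.400 mg/L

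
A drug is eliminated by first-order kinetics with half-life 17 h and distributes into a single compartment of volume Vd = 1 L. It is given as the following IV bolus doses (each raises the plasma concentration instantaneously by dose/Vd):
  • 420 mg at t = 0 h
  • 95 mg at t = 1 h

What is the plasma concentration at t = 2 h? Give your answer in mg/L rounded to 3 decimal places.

k = ln 2 / 17 = 0.04077 per h
Dose 1 (420 mg at t=0 h): 420·exp(−0.04077·2) = 387.110 mg/L
Dose 2 (95 mg at t=1 h): 95·exp(−0.04077·1) = 91.204 mg/L
C(2) = 387.110 + 91.204 = 478.314 mg/L

478.314 mg/L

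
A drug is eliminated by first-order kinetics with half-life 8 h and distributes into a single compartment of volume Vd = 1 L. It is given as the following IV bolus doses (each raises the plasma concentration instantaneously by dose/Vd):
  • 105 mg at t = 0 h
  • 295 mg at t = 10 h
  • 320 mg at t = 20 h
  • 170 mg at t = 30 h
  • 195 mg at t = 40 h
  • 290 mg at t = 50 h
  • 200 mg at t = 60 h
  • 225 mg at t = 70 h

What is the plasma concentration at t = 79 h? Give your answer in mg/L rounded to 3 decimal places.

k = ln 2 / 8 = 0.08664 per h
Dose 1 (105 mg at t=0 h): 105·exp(−0.08664·79) = 0.112 mg/L
Dose 2 (295 mg at t=10 h): 295·exp(−0.08664·69) = 0.747 mg/L
Dose 3 (320 mg at t=20 h): 320·exp(−0.08664·59) = 1.928 mg/L
Dose 4 (170 mg at t=30 h): 170·exp(−0.08664·49) = 2.436 mg/L
Dose 5 (195 mg at t=40 h): 195·exp(−0.08664·39) = 6.645 mg/L
Dose 6 (290 mg at t=50 h): 290·exp(−0.08664·29) = 23.505 mg/L
Dose 7 (200 mg at t=60 h): 200·exp(−0.08664·19) = 38.555 mg/L
Dose 8 (225 mg at t=70 h): 225·exp(−0.08664·9) = 103.163 mg/L
C(79) = 0.112 + 0.747 + 1.928 + 2.436 + 6.645 + 23.505 + 38.555 + 103.163 = 177.091 mg/L

177.091 mg/L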